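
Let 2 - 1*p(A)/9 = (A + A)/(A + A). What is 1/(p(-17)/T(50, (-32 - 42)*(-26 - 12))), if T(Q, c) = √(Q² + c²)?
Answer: 2*√1977461/9 ≈ 312.49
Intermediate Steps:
p(A) = 9 (p(A) = 18 - 9*(A + A)/(A + A) = 18 - 9*2*A/(2*A) = 18 - 9*2*A*1/(2*A) = 18 - 9*1 = 18 - 9 = 9)
1/(p(-17)/T(50, (-32 - 42)*(-26 - 12))) = 1/(9/(√(50² + ((-32 - 42)*(-26 - 12))²))) = 1/(9/(√(2500 + (-74*(-38))²))) = 1/(9/(√(2500 + 2812²))) = 1/(9/(√(2500 + 7907344))) = 1/(9/(√7909844)) = 1/(9/((2*√1977461))) = 1/(9*(√1977461/3954922)) = 1/(9*√1977461/3954922) = 2*√1977461/9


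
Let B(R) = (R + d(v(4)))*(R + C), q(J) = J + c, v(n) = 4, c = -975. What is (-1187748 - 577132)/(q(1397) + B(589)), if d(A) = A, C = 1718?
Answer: -1764880/1368473 ≈ -1.2897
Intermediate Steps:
q(J) = -975 + J (q(J) = J - 975 = -975 + J)
B(R) = (4 + R)*(1718 + R) (B(R) = (R + 4)*(R + 1718) = (4 + R)*(1718 + R))
(-1187748 - 577132)/(q(1397) + B(589)) = (-1187748 - 577132)/((-975 + 1397) + (6872 + 589² + 1722*589)) = -1764880/(422 + (6872 + 346921 + 1014258)) = -1764880/(422 + 1368051) = -1764880/1368473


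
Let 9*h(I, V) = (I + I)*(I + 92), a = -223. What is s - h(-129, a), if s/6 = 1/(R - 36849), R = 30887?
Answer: -9485551/8943 ≈ -1060.7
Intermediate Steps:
s = -3/2981 (s = 6/(30887 - 36849) = 6/(-5962) = 6*(-1/5962) = -3/2981 ≈ -0.0010064)
h(I, V) = 2*I*(92 + I)/9 (h(I, V) = ((I + I)*(I + 92))/9 = ((2*I)*(92 + I))/9 = (2*I*(92 + I))/9 = 2*I*(92 + I)/9)
s - h(-129, a) = -3/2981 - 2*(-129)*(92 - 129)/9 = -3/2981 - 2*(-129)*(-37)/9 = -3/2981 - 1*3182/3 = -3/2981 - 3182/3 = -9485551/8943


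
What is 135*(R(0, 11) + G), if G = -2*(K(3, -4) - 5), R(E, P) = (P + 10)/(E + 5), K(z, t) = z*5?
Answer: -2133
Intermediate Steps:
K(z, t) = 5*z
R(E, P) = (10 + P)/(5 + E)
G = -20 (G = -2*(5*3 - 5) = -2*(15 - 5) = -2*10 = -20)
135*(R(0, 11) + G) = 135*((10 + 11)/(5 + 0) - 20) = 135*(21/5 - 20) = 135*(-79/5) = -2133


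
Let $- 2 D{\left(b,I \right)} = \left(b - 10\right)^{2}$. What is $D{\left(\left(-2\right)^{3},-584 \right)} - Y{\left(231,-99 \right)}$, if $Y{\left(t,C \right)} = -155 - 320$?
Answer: $313$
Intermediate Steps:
$D{\left(b,I \right)} = - \frac{\left(-10 + b\right)^{2}}{2}$ ($D{\left(b,I \right)} = - \frac{\left(b - 10\right)^{2}}{2} = - \frac{\left(-10 + b\right)^{2}}{2}$)
$Y{\left(t,C \right)} = -475$
$D{\left(\left(-2\right)^{3},-584 \right)} - Y{\left(231,-99 \right)} = - \frac{\left(-10 + \left(-2\right)^{3}\right)^{2}}{2} - -475 = - \frac{\left(-10 - 8\right)^{2}}{2} + 475 = - \frac{\left(-18\right)^{2}}{2} + 475 = \left(- \frac{1}{2}\right) 324 + 475 = -162 + 475 = 313$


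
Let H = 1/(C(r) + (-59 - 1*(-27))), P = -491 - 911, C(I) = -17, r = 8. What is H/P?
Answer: 1/68698 ≈ 1.4556e-5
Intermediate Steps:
P = -1402
H = -1/49 (H = 1/(-17 + (-59 - 1*(-27))) = 1/(-17 + (-59 + 27)) = 1/(-17 - 32) = 1/(-49) = -1/49 ≈ -0.020408)
H/P = -1/49/(-1402) = -1/1402*(-1/49) = 1/68698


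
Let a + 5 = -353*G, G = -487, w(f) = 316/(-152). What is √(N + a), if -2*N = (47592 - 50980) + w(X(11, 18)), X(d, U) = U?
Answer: √250679901/38 ≈ 416.65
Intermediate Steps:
w(f) = -79/38 (w(f) = 316*(-1/152) = -79/38)
N = 128823/76 (N = -((47592 - 50980) - 79/38)/2 = -(-3388 - 79/38)/2 = -½*(-128823/38) = 128823/76 ≈ 1695.0)
a = 171906 (a = -5 - 353*(-487) = -5 + 171911 = 171906)
√(N + a) = √(128823/76 + 171906) = √(13193679/76) = √250679901/38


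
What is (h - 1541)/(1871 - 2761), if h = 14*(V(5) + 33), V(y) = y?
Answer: 1009/890 ≈ 1.1337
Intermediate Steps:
h = 532 (h = 14*(5 + 33) = 14*38 = 532)
(h - 1541)/(1871 - 2761) = (532 - 1541)/(1871 - 2761) = -1009/(-890) = -1009*(-1/890) = 1009/890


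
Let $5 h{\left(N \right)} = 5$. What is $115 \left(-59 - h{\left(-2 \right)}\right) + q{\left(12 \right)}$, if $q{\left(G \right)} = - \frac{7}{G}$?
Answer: $- \frac{82807}{12} \approx -6900.6$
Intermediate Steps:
$h{\left(N \right)} = 1$ ($h{\left(N \right)} = \frac{1}{5} \cdot 5 = 1$)
$115 \left(-59 - h{\left(-2 \right)}\right) + q{\left(12 \right)} = 115 \left(-59 - 1\right) - \frac{7}{12} = 115 \left(-60\right) - \frac{7}{12} = -6900 - \frac{7}{12} = - \frac{82807}{12}$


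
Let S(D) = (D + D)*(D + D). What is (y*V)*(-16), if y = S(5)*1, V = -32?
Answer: 51200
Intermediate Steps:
S(D) = 4*D² (S(D) = (2*D)*(2*D) = 4*D²)
y = 100 (y = (4*5²)*1 = (4*25)*1 = 100*1 = 100)
(y*V)*(-16) = (100*(-32))*(-16) = -3200*(-16) = 51200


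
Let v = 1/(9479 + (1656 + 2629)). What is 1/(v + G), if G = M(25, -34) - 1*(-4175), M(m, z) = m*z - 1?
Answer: 13764/45751537 ≈ 0.00030084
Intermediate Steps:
M(m, z) = -1 + m*z
v = 1/13764 (v = 1/(9479 + 4285) = 1/13764 ≈ 7.2653e-5)
G = 3324 (G = (-1 + 25*(-34)) - 1*(-4175) = (-1 - 850) + 4175 = -851 + 4175 = 3324)
1/(v + G) = 1/(1/13764 + 3324) = 1/(45751537/13764) = 13764/45751537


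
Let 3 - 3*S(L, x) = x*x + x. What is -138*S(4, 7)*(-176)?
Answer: -429088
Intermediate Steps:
S(L, x) = 1 - x/3 - x²/3 (S(L, x) = 1 - (x*x + x)/3 = 1 - (x² + x)/3 = 1 - (x + x²)/3 = 1 + (-x/3 - x²/3) = 1 - x/3 - x²/3)
-138*S(4, 7)*(-176) = -138*(1 - ⅓*7 - ⅓*7²)*(-176) = -138*(1 - 7/3 - ⅓*49)*(-176) = -138*(1 - 7/3 - 49/3)*(-176) = -138*(-53/3)*(-176) = 2438*(-176) = -429088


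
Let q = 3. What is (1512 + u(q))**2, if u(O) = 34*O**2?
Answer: 3305124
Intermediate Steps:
(1512 + u(q))**2 = (1512 + 34*3**2)**2 = (1512 + 34*9)**2 = (1512 + 306)**2 = 1818**2 = 3305124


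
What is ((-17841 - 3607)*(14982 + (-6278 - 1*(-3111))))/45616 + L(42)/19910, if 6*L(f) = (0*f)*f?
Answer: -31676015/5702 ≈ -5555.3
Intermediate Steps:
L(f) = 0 (L(f) = ((0*f)*f)/6 = (0*f)/6 = (⅙)*0 = 0)
((-17841 - 3607)*(14982 + (-6278 - 1*(-3111))))/45616 + L(42)/19910 = ((-17841 - 3607)*(14982 + (-6278 - 1*(-3111))))/45616 + 0/19910 = -21448*(14982 + (-6278 + 3111))*(1/45616) + 0*(1/19910) = -21448*(14982 - 3167)*(1/45616) + 0 = -21448*11815*(1/45616) + 0 = -253408120*1/45616 + 0 = -31676015/5702 + 0 = -31676015/5702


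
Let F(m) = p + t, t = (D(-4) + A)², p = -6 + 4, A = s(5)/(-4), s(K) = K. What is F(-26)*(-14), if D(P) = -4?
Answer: -2863/8 ≈ -357.88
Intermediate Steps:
A = -5/4 (A = 5/(-4) = 5*(-¼) = -5/4 ≈ -1.2500)
p = -2
t = 441/16 (t = (-4 - 5/4)² = (-21/4)² = 441/16 ≈ 27.563)
F(m) = 409/16 (F(m) = -2 + 441/16 = 409/16)
F(-26)*(-14) = (409/16)*(-14) = -2863/8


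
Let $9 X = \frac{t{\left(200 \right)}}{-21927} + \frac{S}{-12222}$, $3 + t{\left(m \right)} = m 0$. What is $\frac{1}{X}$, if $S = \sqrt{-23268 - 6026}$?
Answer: $\frac{50650449066}{8067413617} + \frac{30289979727 i \sqrt{29294}}{8067413617} \approx 6.2784 + 642.62 i$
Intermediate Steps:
$t{\left(m \right)} = -3$ ($t{\left(m \right)} = -3 + m 0 = -3 + 0 = -3$)
$S = i \sqrt{29294}$ ($S = \sqrt{-29294} = i \sqrt{29294} \approx 171.15 i$)
$X = \frac{1}{65781} - \frac{i \sqrt{29294}}{109998}$ ($X = \frac{- \frac{3}{-21927} + \frac{i \sqrt{29294}}{-12222}}{9} = \frac{\left(-3\right) \left(- \frac{1}{21927}\right) + i \sqrt{29294} \left(- \frac{1}{12222}\right)}{9} = \frac{\frac{1}{7309} - \frac{i \sqrt{29294}}{12222}}{9} = \frac{1}{65781} - \frac{i \sqrt{29294}}{109998} \approx 1.5202 \cdot 10^{-5} - 0.001556 i$)
$\frac{1}{X} = \frac{1}{\frac{1}{65781} - \frac{i \sqrt{29294}}{109998}}$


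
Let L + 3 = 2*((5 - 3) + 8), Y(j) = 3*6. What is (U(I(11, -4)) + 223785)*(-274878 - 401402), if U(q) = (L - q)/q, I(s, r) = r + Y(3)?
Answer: -1059390253020/7 ≈ -1.5134e+11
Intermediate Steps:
Y(j) = 18
I(s, r) = 18 + r (I(s, r) = r + 18 = 18 + r)
L = 17 (L = -3 + 2*((5 - 3) + 8) = -3 + 2*(2 + 8) = -3 + 2*10 = -3 + 20 = 17)
U(q) = (17 - q)/q
(U(I(11, -4)) + 223785)*(-274878 - 401402) = ((17 - (18 - 4))/(18 - 4) + 223785)*(-274878 - 401402) = ((17 - 1*14)/14 + 223785)*(-676280) = ((17 - 14)/14 + 223785)*(-676280) = ((1/14)*3 + 223785)*(-676280) = (3/14 + 223785)*(-676280) = (3132993/14)*(-676280) = -1059390253020/7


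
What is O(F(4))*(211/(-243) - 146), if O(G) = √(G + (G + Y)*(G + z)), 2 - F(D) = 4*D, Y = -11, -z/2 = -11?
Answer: -35689*I*√214/243 ≈ -2148.5*I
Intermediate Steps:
z = 22 (z = -2*(-11) = 22)
F(D) = 2 - 4*D
O(G) = √(G + (-11 + G)*(22 + G)) (O(G) = √(G + (G - 11)*(G + 22)) = √(G + (-11 + G)*(22 + G)))
O(F(4))*(211/(-243) - 146) = √(-242 + (2 - 4*4)² + 12*(2 - 4*4))*(211/(-243) - 146) = √(-242 + (2 - 16)² + 12*(2 - 16))*(211*(-1/243) - 146) = √(-242 + (-14)² + 12*(-14))*(-211/243 - 146) = √(-242 + 196 - 168)*(-35689/243) = √(-214)*(-35689/243) = (I*√214)*(-35689/243) = -35689*I*√214/243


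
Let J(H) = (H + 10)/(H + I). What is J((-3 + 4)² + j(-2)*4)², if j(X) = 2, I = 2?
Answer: 361/121 ≈ 2.9835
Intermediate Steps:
J(H) = (10 + H)/(2 + H) (J(H) = (H + 10)/(H + 2) = (10 + H)/(2 + H))
J((-3 + 4)² + j(-2)*4)² = ((10 + ((-3 + 4)² + 2*4))/(2 + ((-3 + 4)² + 2*4)))² = ((10 + (1² + 8))/(2 + (1² + 8)))² = ((10 + (1 + 8))/(2 + (1 + 8)))² = ((10 + 9)/(2 + 9))² = (19/11)² = 361/121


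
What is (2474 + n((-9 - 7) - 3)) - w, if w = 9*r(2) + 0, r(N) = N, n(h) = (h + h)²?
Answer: 3900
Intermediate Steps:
n(h) = 4*h² (n(h) = (2*h)² = 4*h²)
w = 18 (w = 9*2 + 0 = 18 + 0 = 18)
(2474 + n((-9 - 7) - 3)) - w = (2474 + 4*((-9 - 7) - 3)²) - 1*18 = (2474 + 4*(-16 - 3)²) - 18 = (2474 + 4*(-19)²) - 18 = (2474 + 4*361) - 18 = (2474 + 1444) - 18 = 3918 - 18 = 3900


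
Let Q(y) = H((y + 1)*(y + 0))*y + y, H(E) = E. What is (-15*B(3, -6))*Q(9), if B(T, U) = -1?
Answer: 12285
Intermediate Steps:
Q(y) = y + y²*(1 + y) (Q(y) = ((y + 1)*(y + 0))*y + y = ((1 + y)*y)*y + y = (y*(1 + y))*y + y = y²*(1 + y) + y = y + y²*(1 + y))
(-15*B(3, -6))*Q(9) = (-15*(-1))*(9*(1 + 9*(1 + 9))) = 15*(9*(1 + 9*10)) = 15*(9*(1 + 90)) = 15*(9*91) = 15*819 = 12285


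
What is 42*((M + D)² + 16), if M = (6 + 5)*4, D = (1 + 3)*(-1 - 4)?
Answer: 24864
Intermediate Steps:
D = -20 (D = 4*(-5) = -20)
M = 44 (M = 11*4 = 44)
42*((M + D)² + 16) = 42*((44 - 20)² + 16) = 42*(24² + 16) = 42*(576 + 16) = 42*592 = 24864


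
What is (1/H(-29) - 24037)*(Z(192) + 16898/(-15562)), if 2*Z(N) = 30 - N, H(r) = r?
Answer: 445228134540/225649 ≈ 1.9731e+6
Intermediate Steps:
Z(N) = 15 - N/2 (Z(N) = (30 - N)/2 = 15 - N/2)
(1/H(-29) - 24037)*(Z(192) + 16898/(-15562)) = (1/(-29) - 24037)*((15 - ½*192) + 16898/(-15562)) = (-1/29 - 24037)*((15 - 96) + 16898*(-1/15562)) = -697074*(-81 - 8449/7781)/29 = -697074/29*(-638710/7781) = 445228134540/225649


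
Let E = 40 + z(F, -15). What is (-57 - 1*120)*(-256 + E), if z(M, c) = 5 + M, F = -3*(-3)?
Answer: 35754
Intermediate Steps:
F = 9
E = 54 (E = 40 + (5 + 9) = 40 + 14 = 54)
(-57 - 1*120)*(-256 + E) = (-57 - 1*120)*(-256 + 54) = (-57 - 120)*(-202) = -177*(-202) = 35754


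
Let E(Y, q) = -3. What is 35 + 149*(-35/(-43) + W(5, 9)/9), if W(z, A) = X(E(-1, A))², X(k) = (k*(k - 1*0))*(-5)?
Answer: 1448295/43 ≈ 33681.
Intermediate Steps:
X(k) = -5*k² (X(k) = (k*(k + 0))*(-5) = (k*k)*(-5) = k²*(-5) = -5*k²)
W(z, A) = 2025 (W(z, A) = (-5*(-3)²)² = (-5*9)² = (-45)² = 2025)
35 + 149*(-35/(-43) + W(5, 9)/9) = 35 + 149*(-35/(-43) + 2025/9) = 35 + 149*(-35*(-1/43) + 2025*(⅑)) = 35 + 149*(35/43 + 225) = 35 + 149*(9710/43) = 35 + 1446790/43 = 1448295/43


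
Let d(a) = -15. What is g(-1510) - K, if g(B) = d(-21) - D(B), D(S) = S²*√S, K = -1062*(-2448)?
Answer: -2599791 - 2280100*I*√1510 ≈ -2.5998e+6 - 8.8602e+7*I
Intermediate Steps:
K = 2599776
D(S) = S^(5/2)
g(B) = -15 - B^(5/2)
g(-1510) - K = (-15 - (-1510)^(5/2)) - 1*2599776 = (-15 - 2280100*I*√1510) - 2599776 = -2599791 - 2280100*I*√1510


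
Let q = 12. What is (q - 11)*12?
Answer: 12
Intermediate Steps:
(q - 11)*12 = (12 - 11)*12 = 1*12 = 12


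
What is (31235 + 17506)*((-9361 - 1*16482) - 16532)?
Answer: -2065399875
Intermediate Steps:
(31235 + 17506)*((-9361 - 1*16482) - 16532) = 48741*((-9361 - 16482) - 16532) = 48741*(-25843 - 16532) = 48741*(-42375) = -2065399875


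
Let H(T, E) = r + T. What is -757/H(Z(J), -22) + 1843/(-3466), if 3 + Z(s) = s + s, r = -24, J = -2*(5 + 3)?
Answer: 2515025/204494 ≈ 12.299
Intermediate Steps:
J = -16 (J = -2*8 = -16)
Z(s) = -3 + 2*s (Z(s) = -3 + (s + s) = -3 + 2*s)
H(T, E) = -24 + T
-757/H(Z(J), -22) + 1843/(-3466) = -757/(-24 + (-3 + 2*(-16))) + 1843/(-3466) = -757/(-24 + (-3 - 32)) + 1843*(-1/3466) = -757/(-24 - 35) - 1843/3466 = -757/(-59) - 1843/3466 = -757*(-1/59) - 1843/3466 = 757/59 - 1843/3466 = 2515025/204494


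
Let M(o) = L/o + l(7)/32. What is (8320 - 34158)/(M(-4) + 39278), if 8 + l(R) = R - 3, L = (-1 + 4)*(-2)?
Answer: -206704/314235 ≈ -0.65780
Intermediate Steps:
L = -6 (L = 3*(-2) = -6)
l(R) = -11 + R (l(R) = -8 + (R - 3) = -8 + (-3 + R) = -11 + R)
M(o) = -1/8 - 6/o (M(o) = -6/o + (-11 + 7)/32 = -6/o - 4*1/32 = -6/o - 1/8 = -1/8 - 6/o)
(8320 - 34158)/(M(-4) + 39278) = (8320 - 34158)/((1/8)*(-48 - 1*(-4))/(-4) + 39278) = -25838/((1/8)*(-1/4)*(-48 + 4) + 39278) = -25838/((1/8)*(-1/4)*(-44) + 39278) = -25838/(11/8 + 39278) = -25838/314235/8 = -25838*8/314235 = -206704/314235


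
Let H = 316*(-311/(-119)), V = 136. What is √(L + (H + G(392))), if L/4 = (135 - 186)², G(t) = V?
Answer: 2*√40237946/119 ≈ 106.61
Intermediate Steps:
G(t) = 136
H = 98276/119 (H = 316*(-311*(-1/119)) = 316*(311/119) = 98276/119 ≈ 825.85)
L = 10404 (L = 4*(135 - 186)² = 4*(-51)² = 4*2601 = 10404)
√(L + (H + G(392))) = √(10404 + (98276/119 + 136)) = √(10404 + 114460/119) = √(1352536/119) = 2*√40237946/119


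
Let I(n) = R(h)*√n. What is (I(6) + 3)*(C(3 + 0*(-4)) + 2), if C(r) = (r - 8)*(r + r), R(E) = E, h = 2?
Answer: -84 - 56*√6 ≈ -221.17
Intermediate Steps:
I(n) = 2*√n
C(r) = 2*r*(-8 + r) (C(r) = (-8 + r)*(2*r) = 2*r*(-8 + r))
(I(6) + 3)*(C(3 + 0*(-4)) + 2) = (2*√6 + 3)*(2*(3 + 0*(-4))*(-8 + (3 + 0*(-4))) + 2) = (3 + 2*√6)*(2*(3 + 0)*(-8 + (3 + 0)) + 2) = (3 + 2*√6)*(2*3*(-8 + 3) + 2) = (3 + 2*√6)*(2*3*(-5) + 2) = (3 + 2*√6)*(-30 + 2) = (3 + 2*√6)*(-28) = -84 - 56*√6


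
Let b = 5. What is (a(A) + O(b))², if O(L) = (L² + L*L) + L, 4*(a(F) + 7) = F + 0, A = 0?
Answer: 2304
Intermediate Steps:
a(F) = -7 + F/4 (a(F) = -7 + (F + 0)/4 = -7 + F/4)
O(L) = L + 2*L² (O(L) = (L² + L²) + L = 2*L² + L = L + 2*L²)
(a(A) + O(b))² = ((-7 + (¼)*0) + 5*(1 + 2*5))² = ((-7 + 0) + 5*(1 + 10))² = (-7 + 5*11)² = (-7 + 55)² = 48² = 2304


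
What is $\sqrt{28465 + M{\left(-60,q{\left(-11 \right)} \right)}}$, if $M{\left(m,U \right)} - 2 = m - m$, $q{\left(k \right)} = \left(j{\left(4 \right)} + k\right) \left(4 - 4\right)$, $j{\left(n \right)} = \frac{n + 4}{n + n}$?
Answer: $3 \sqrt{3163} \approx 168.72$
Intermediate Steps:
$j{\left(n \right)} = \frac{4 + n}{2 n}$
$q{\left(k \right)} = 0$ ($q{\left(k \right)} = \left(\frac{4 + 4}{2 \cdot 4} + k\right) \left(4 - 4\right) = \left(\frac{1}{2} \cdot \frac{1}{4} \cdot 8 + k\right) 0 = \left(1 + k\right) 0 = 0$)
$M{\left(m,U \right)} = 2$ ($M{\left(m,U \right)} = 2 + \left(m - m\right) = 2 + 0 = 2$)
$\sqrt{28465 + M{\left(-60,q{\left(-11 \right)} \right)}} = \sqrt{28465 + 2} = \sqrt{28467} = 3 \sqrt{3163}$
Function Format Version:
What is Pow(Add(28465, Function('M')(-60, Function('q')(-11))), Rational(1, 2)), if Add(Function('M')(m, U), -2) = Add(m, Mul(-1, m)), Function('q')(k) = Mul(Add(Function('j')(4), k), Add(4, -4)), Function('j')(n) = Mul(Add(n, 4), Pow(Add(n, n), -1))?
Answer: Mul(3, Pow(3163, Rational(1, 2))) ≈ 168.72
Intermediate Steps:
Function('j')(n) = Mul(Rational(1, 2), Pow(n, -1), Add(4, n)) (Function('j')(n) = Mul(Add(4, n), Pow(Mul(2, n), -1)) = Mul(Add(4, n), Mul(Rational(1, 2), Pow(n, -1))) = Mul(Rational(1, 2), Pow(n, -1), Add(4, n)))
Function('q')(k) = 0 (Function('q')(k) = Mul(Add(Mul(Rational(1, 2), Pow(4, -1), Add(4, 4)), k), Add(4, -4)) = Mul(Add(Mul(Rational(1, 2), Rational(1, 4), 8), k), 0) = Mul(Add(1, k), 0) = 0)
Function('M')(m, U) = 2 (Function('M')(m, U) = Add(2, Add(m, Mul(-1, m))) = Add(2, 0) = 2)
Pow(Add(28465, Function('M')(-60, Function('q')(-11))), Rational(1, 2)) = Pow(Add(28465, 2), Rational(1, 2)) = Pow(28467, Rational(1, 2)) = Mul(3, Pow(3163, Rational(1, 2)))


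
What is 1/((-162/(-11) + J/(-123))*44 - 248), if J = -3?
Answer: 41/16444 ≈ 0.0024933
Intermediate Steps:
1/((-162/(-11) + J/(-123))*44 - 248) = 1/((-162/(-11) - 3/(-123))*44 - 248) = 1/((-162*(-1/11) - 3*(-1/123))*44 - 248) = 1/((162/11 + 1/41)*44 - 248) = 1/((6653/451)*44 - 248) = 1/(26612/41 - 248) = 1/(16444/41) = 41/16444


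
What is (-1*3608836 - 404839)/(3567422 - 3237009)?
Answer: -4013675/330413 ≈ -12.147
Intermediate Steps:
(-1*3608836 - 404839)/(3567422 - 3237009) = (-3608836 - 404839)/330413 = -4013675*1/330413 = -4013675/330413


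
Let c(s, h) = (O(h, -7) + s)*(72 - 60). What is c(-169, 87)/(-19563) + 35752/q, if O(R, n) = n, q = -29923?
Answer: -212073000/195127883 ≈ -1.0868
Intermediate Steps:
c(s, h) = -84 + 12*s (c(s, h) = (-7 + s)*(72 - 60) = (-7 + s)*12 = -84 + 12*s)
c(-169, 87)/(-19563) + 35752/q = (-84 + 12*(-169))/(-19563) + 35752/(-29923) = (-84 - 2028)*(-1/19563) + 35752*(-1/29923) = -2112*(-1/19563) - 35752/29923 = 704/6521 - 35752/29923 = -212073000/195127883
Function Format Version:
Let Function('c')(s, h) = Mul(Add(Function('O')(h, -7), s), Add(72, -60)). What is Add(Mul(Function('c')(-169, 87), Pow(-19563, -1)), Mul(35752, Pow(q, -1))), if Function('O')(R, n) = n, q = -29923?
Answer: Rational(-212073000, 195127883) ≈ -1.0868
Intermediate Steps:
Function('c')(s, h) = Add(-84, Mul(12, s)) (Function('c')(s, h) = Mul(Add(-7, s), Add(72, -60)) = Mul(Add(-7, s), 12) = Add(-84, Mul(12, s)))
Add(Mul(Function('c')(-169, 87), Pow(-19563, -1)), Mul(35752, Pow(q, -1))) = Add(Mul(Add(-84, Mul(12, -169)), Pow(-19563, -1)), Mul(35752, Pow(-29923, -1))) = Add(Mul(Add(-84, -2028), Rational(-1, 19563)), Mul(35752, Rational(-1, 29923))) = Add(Mul(-2112, Rational(-1, 19563)), Rational(-35752, 29923)) = Add(Rational(704, 6521), Rational(-35752, 29923)) = Rational(-212073000, 195127883)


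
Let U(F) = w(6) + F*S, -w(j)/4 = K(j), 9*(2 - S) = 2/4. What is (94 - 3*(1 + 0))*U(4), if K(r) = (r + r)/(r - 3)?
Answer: -6734/9 ≈ -748.22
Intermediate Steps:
K(r) = 2*r/(-3 + r) (K(r) = (2*r)/(-3 + r) = 2*r/(-3 + r))
S = 35/18 (S = 2 - 2/(9*4) = 2 - ⅑*½ = 2 - 1/18 = 35/18 ≈ 1.9444)
w(j) = -8*j/(-3 + j)
U(F) = -16 + 35*F/18 (U(F) = -8*6/(-3 + 6) + F*(35/18) = -8*6/3 + 35*F/18 = -8*6*⅓ + 35*F/18 = -16 + 35*F/18)
(94 - 3*(1 + 0))*U(4) = (94 - 3*(1 + 0))*(-16 + (35/18)*4) = (94 - 3*1)*(-16 + 70/9) = (94 - 3)*(-74/9) = 91*(-74/9) = -6734/9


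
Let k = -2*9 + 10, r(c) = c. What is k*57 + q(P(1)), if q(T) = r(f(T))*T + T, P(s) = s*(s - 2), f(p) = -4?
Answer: -453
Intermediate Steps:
P(s) = s*(-2 + s)
k = -8 (k = -18 + 10 = -8)
q(T) = -3*T (q(T) = -4*T + T = -3*T)
k*57 + q(P(1)) = -8*57 - 3*(-2 + 1) = -456 - 3*(-1) = -456 + 3 = -453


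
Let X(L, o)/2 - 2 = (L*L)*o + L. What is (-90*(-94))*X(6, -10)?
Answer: -5955840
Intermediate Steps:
X(L, o) = 4 + 2*L + 2*o*L² (X(L, o) = 4 + 2*((L*L)*o + L) = 4 + 2*(L²*o + L) = 4 + 2*(o*L² + L) = 4 + 2*(L + o*L²) = 4 + (2*L + 2*o*L²) = 4 + 2*L + 2*o*L²)
(-90*(-94))*X(6, -10) = (-90*(-94))*(4 + 2*6 + 2*(-10)*6²) = 8460*(4 + 12 + 2*(-10)*36) = 8460*(4 + 12 - 720) = 8460*(-704) = -5955840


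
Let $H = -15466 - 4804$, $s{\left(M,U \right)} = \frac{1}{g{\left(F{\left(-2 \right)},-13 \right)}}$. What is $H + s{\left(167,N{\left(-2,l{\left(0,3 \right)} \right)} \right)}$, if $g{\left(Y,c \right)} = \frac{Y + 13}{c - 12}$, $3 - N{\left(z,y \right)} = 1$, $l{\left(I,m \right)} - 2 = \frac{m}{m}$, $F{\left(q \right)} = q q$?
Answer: $- \frac{344615}{17} \approx -20271.0$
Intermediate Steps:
$F{\left(q \right)} = q^{2}$
$l{\left(I,m \right)} = 3$ ($l{\left(I,m \right)} = 2 + \frac{m}{m} = 2 + 1 = 3$)
$N{\left(z,y \right)} = 2$ ($N{\left(z,y \right)} = 3 - 1 = 2$)
$g{\left(Y,c \right)} = \frac{13 + Y}{-12 + c}$
$s{\left(M,U \right)} = - \frac{25}{17}$ ($s{\left(M,U \right)} = \frac{1}{\frac{1}{-12 - 13} \left(13 + \left(-2\right)^{2}\right)} = \frac{1}{\frac{1}{-25} \left(13 + 4\right)} = \frac{1}{\left(- \frac{1}{25}\right) 17} = \frac{1}{- \frac{17}{25}} = - \frac{25}{17}$)
$H = -20270$ ($H = -15466 - 4804 = -20270$)
$H + s{\left(167,N{\left(-2,l{\left(0,3 \right)} \right)} \right)} = -20270 - \frac{25}{17} = - \frac{344615}{17}$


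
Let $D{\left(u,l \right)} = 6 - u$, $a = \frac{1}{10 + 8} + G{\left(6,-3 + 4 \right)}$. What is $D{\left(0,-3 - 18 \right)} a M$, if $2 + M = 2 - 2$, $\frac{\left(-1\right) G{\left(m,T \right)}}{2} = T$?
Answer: $\frac{70}{3} \approx 23.333$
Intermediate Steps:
$G{\left(m,T \right)} = - 2 T$
$a = - \frac{35}{18}$ ($a = \frac{1}{10 + 8} - 2 \left(-3 + 4\right) = \frac{1}{18} - 2 = - \frac{35}{18} \approx -1.9444$)
$M = -2$ ($M = -2 + \left(2 - 2\right) = -2 + 0 = -2$)
$D{\left(0,-3 - 18 \right)} a M = \left(6 - 0\right) \left(- \frac{35}{18}\right) \left(-2\right) = \left(6 + 0\right) \left(- \frac{35}{18}\right) \left(-2\right) = 6 \left(- \frac{35}{18}\right) \left(-2\right) = \left(- \frac{35}{3}\right) \left(-2\right) = \frac{70}{3}$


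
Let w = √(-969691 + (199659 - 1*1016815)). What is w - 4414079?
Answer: -4414079 + I*√1786847 ≈ -4.4141e+6 + 1336.7*I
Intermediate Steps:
w = I*√1786847 (w = √(-969691 + (199659 - 1016815)) = √(-969691 - 817156) = √(-1786847) = I*√1786847 ≈ 1336.7*I)
w - 4414079 = I*√1786847 - 4414079 = -4414079 + I*√1786847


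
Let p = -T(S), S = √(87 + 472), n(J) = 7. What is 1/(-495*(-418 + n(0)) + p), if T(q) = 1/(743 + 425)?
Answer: 1168/237623759 ≈ 4.9153e-6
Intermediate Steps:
S = √559 ≈ 23.643
T(q) = 1/1168
p = -1/1168 (p = -1*1/1168 = -1/1168 ≈ -0.00085616)
1/(-495*(-418 + n(0)) + p) = 1/(-495*(-418 + 7) - 1/1168) = 1/(-495*(-411) - 1/1168) = 1/(203445 - 1/1168) = 1/(237623759/1168) = 1168/237623759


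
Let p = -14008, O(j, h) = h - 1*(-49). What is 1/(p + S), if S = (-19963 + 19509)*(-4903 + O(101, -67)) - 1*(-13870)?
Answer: 1/2233996 ≈ 4.4763e-7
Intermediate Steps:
O(j, h) = 49 + h (O(j, h) = h + 49 = 49 + h)
S = 2248004 (S = (-19963 + 19509)*(-4903 + (49 - 67)) - 1*(-13870) = -454*(-4903 - 18) + 13870 = -454*(-4921) + 13870 = 2234134 + 13870 = 2248004)
1/(p + S) = 1/(-14008 + 2248004) = 1/2233996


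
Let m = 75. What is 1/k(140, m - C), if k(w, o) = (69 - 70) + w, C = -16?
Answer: 1/139 ≈ 0.0071942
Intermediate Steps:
k(w, o) = -1 + w
1/k(140, m - C) = 1/(-1 + 140) = 1/139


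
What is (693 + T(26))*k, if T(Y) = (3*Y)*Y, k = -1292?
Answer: -3515532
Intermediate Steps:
T(Y) = 3*Y²
(693 + T(26))*k = (693 + 3*26²)*(-1292) = (693 + 3*676)*(-1292) = (693 + 2028)*(-1292) = 2721*(-1292) = -3515532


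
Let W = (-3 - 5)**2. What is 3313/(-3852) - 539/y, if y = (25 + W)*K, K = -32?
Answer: -1839799/2742624 ≈ -0.67082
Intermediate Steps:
W = 64 (W = (-8)**2 = 64)
y = -2848 (y = (25 + 64)*(-32) = 89*(-32) = -2848)
3313/(-3852) - 539/y = 3313/(-3852) - 539/(-2848) = 3313*(-1/3852) - 539*(-1/2848) = -3313/3852 + 539/2848 = -1839799/2742624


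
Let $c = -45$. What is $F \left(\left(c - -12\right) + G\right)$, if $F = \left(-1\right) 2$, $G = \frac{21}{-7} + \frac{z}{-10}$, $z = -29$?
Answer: $\frac{331}{5} \approx 66.2$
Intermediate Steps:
$G = - \frac{1}{10}$ ($G = \frac{21}{-7} - \frac{29}{-10} = 21 \left(- \frac{1}{7}\right) - - \frac{29}{10} = -3 + \frac{29}{10} = - \frac{1}{10} \approx -0.1$)
$F = -2$
$F \left(\left(c - -12\right) + G\right) = - 2 \left(\left(-45 - -12\right) - \frac{1}{10}\right) = - 2 \left(\left(-45 + 12\right) - \frac{1}{10}\right) = - 2 \left(-33 - \frac{1}{10}\right) = \left(-2\right) \left(- \frac{331}{10}\right) = \frac{331}{5}$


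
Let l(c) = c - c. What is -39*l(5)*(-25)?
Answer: 0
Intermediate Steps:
l(c) = 0
-39*l(5)*(-25) = -39*0*(-25) = 0*(-25) = 0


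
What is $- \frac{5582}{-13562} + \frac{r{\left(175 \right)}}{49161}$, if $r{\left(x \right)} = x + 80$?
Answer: $\frac{46312502}{111120247} \approx 0.41678$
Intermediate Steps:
$r{\left(x \right)} = 80 + x$
$- \frac{5582}{-13562} + \frac{r{\left(175 \right)}}{49161} = - \frac{5582}{-13562} + \frac{80 + 175}{49161} = \left(-5582\right) \left(- \frac{1}{13562}\right) + 255 \cdot \frac{1}{49161} = \frac{2791}{6781} + \frac{85}{16387} = \frac{46312502}{111120247}$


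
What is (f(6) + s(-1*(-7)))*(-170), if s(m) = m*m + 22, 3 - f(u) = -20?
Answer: -15980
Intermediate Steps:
f(u) = 23 (f(u) = 3 - 1*(-20) = 3 + 20 = 23)
s(m) = 22 + m² (s(m) = m² + 22 = 22 + m²)
(f(6) + s(-1*(-7)))*(-170) = (23 + (22 + (-1*(-7))²))*(-170) = (23 + (22 + 7²))*(-170) = (23 + (22 + 49))*(-170) = (23 + 71)*(-170) = 94*(-170) = -15980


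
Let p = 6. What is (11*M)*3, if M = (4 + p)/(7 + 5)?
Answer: 55/2 ≈ 27.500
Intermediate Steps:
M = 5/6 (M = (4 + 6)/(7 + 5) = 10/12 = 10*(1/12) = 5/6 ≈ 0.83333)
(11*M)*3 = (11*(5/6))*3 = (55/6)*3 = 55/2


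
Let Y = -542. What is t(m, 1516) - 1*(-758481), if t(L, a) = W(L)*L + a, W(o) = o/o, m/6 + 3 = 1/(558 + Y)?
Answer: 6079835/8 ≈ 7.5998e+5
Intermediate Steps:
m = -141/8 (m = -18 + 6/(558 - 542) = -18 + 6/16 = -18 + 6*(1/16) = -18 + 3/8 = -141/8 ≈ -17.625)
W(o) = 1
t(L, a) = L + a (t(L, a) = 1*L + a = L + a)
t(m, 1516) - 1*(-758481) = (-141/8 + 1516) - 1*(-758481) = 11987/8 + 758481 = 6079835/8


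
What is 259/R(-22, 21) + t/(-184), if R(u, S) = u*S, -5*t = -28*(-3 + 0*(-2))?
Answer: -1781/3795 ≈ -0.46930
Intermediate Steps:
t = -84/5 (t = -(-28)*(-3 + 0*(-2))/5 = -(-28)*(-3 + 0)/5 = -(-28)*(-3)/5 = -⅕*84 = -84/5 ≈ -16.800)
R(u, S) = S*u
259/R(-22, 21) + t/(-184) = 259/((21*(-22))) - 84/5/(-184) = 259/(-462) - 84/5*(-1/184) = 259*(-1/462) + 21/230 = -37/66 + 21/230 = -1781/3795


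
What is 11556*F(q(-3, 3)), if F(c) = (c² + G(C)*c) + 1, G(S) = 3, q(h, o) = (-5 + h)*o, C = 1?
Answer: 5835780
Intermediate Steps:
q(h, o) = o*(-5 + h)
F(c) = 1 + c² + 3*c (F(c) = (c² + 3*c) + 1 = 1 + c² + 3*c)
11556*F(q(-3, 3)) = 11556*(1 + (3*(-5 - 3))² + 3*(3*(-5 - 3))) = 11556*(1 + (3*(-8))² + 3*(3*(-8))) = 11556*(1 + (-24)² + 3*(-24)) = 11556*(1 + 576 - 72) = 11556*505 = 5835780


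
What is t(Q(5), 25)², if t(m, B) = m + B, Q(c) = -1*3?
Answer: 484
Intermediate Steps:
Q(c) = -3
t(m, B) = B + m
t(Q(5), 25)² = (25 - 3)² = 22² = 484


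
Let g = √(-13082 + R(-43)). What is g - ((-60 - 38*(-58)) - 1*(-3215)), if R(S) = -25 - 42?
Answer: -5359 + 3*I*√1461 ≈ -5359.0 + 114.67*I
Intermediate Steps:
R(S) = -67
g = 3*I*√1461 (g = √(-13082 - 67) = √(-13149) = 3*I*√1461 ≈ 114.67*I)
g - ((-60 - 38*(-58)) - 1*(-3215)) = 3*I*√1461 - ((-60 - 38*(-58)) - 1*(-3215)) = 3*I*√1461 - ((-60 + 2204) + 3215) = 3*I*√1461 - (2144 + 3215) = 3*I*√1461 - 1*5359 = 3*I*√1461 - 5359 = -5359 + 3*I*√1461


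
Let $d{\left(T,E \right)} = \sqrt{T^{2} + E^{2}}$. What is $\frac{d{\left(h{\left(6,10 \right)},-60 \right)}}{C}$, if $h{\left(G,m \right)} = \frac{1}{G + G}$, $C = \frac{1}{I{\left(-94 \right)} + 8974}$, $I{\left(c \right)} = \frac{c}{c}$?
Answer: $\frac{8975 \sqrt{518401}}{12} \approx 5.385 \cdot 10^{5}$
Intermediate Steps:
$I{\left(c \right)} = 1$
$C = \frac{1}{8975}$ ($C = \frac{1}{1 + 8974} = \frac{1}{8975} \approx 0.00011142$)
$h{\left(G,m \right)} = \frac{1}{2 G}$
$d{\left(T,E \right)} = \sqrt{E^{2} + T^{2}}$
$\frac{d{\left(h{\left(6,10 \right)},-60 \right)}}{C} = \sqrt{\left(-60\right)^{2} + \left(\frac{1}{2 \cdot 6}\right)^{2}} \frac{1}{\frac{1}{8975}} = \sqrt{3600 + \left(\frac{1}{2} \cdot \frac{1}{6}\right)^{2}} \cdot 8975 = \sqrt{3600 + \left(\frac{1}{12}\right)^{2}} \cdot 8975 = \sqrt{3600 + \frac{1}{144}} \cdot 8975 = \sqrt{\frac{518401}{144}} \cdot 8975 = \frac{\sqrt{518401}}{12} \cdot 8975 = \frac{8975 \sqrt{518401}}{12}$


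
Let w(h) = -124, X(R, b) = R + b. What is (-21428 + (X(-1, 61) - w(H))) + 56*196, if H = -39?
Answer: -10268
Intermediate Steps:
(-21428 + (X(-1, 61) - w(H))) + 56*196 = (-21428 + ((-1 + 61) - 1*(-124))) + 56*196 = (-21428 + (60 + 124)) + 10976 = (-21428 + 184) + 10976 = -21244 + 10976 = -10268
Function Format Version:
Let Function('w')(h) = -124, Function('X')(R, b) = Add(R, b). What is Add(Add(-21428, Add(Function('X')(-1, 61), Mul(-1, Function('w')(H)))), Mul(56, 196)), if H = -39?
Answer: -10268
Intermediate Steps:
Add(Add(-21428, Add(Function('X')(-1, 61), Mul(-1, Function('w')(H)))), Mul(56, 196)) = Add(Add(-21428, Add(Add(-1, 61), Mul(-1, -124))), Mul(56, 196)) = Add(Add(-21428, Add(60, 124)), 10976) = Add(Add(-21428, 184), 10976) = Add(-21244, 10976) = -10268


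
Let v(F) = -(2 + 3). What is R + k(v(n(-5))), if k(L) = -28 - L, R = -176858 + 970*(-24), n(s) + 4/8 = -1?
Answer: -200161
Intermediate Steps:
n(s) = -3/2 (n(s) = -1/2 - 1 = -3/2)
v(F) = -5
R = -200138 (R = -176858 - 23280 = -200138)
R + k(v(n(-5))) = -200138 + (-28 - 1*(-5)) = -200138 + (-28 + 5) = -200138 - 23 = -200161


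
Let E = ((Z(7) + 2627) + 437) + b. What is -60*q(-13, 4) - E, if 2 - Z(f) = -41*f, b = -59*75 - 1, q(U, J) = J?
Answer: 833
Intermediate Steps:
b = -4426 (b = -4425 - 1 = -4426)
Z(f) = 2 + 41*f (Z(f) = 2 - (-41)*f = 2 + 41*f)
E = -1073 (E = (((2 + 41*7) + 2627) + 437) - 4426 = (((2 + 287) + 2627) + 437) - 4426 = ((289 + 2627) + 437) - 4426 = (2916 + 437) - 4426 = 3353 - 4426 = -1073)
-60*q(-13, 4) - E = -60*4 - 1*(-1073) = -240 + 1073 = 833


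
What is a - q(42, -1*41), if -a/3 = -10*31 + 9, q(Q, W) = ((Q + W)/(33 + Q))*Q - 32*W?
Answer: -10239/25 ≈ -409.56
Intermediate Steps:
q(Q, W) = -32*W + Q*(Q + W)/(33 + Q) (q(Q, W) = ((Q + W)/(33 + Q))*Q - 32*W = Q*(Q + W)/(33 + Q) - 32*W = -32*W + Q*(Q + W)/(33 + Q))
a = 903 (a = -3*(-10*31 + 9) = -3*(-310 + 9) = -3*(-301) = 903)
a - q(42, -1*41) = 903 - (42**2 - (-1056)*41 - 31*42*(-1*41))/(33 + 42) = 903 - (1764 - 1056*(-41) - 31*42*(-41))/75 = 903 - (1764 + 43296 + 53382)/75 = 903 - 98442/75 = 903 - 1*32814/25 = 903 - 32814/25 = -10239/25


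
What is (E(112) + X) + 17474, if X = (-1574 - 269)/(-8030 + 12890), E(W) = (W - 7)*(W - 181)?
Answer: 49711097/4860 ≈ 10229.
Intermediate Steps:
E(W) = (-181 + W)*(-7 + W) (E(W) = (-7 + W)*(-181 + W) = (-181 + W)*(-7 + W))
X = -1843/4860 ≈ -0.37922
(E(112) + X) + 17474 = ((1267 + 112**2 - 188*112) - 1843/4860) + 17474 = ((1267 + 12544 - 21056) - 1843/4860) + 17474 = (-7245 - 1843/4860) + 17474 = -35212543/4860 + 17474 = 49711097/4860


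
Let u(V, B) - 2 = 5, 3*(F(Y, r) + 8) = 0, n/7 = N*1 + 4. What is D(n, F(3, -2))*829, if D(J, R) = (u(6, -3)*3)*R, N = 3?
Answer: -139272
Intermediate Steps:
n = 49 (n = 7*(3*1 + 4) = 7*(3 + 4) = 7*7 = 49)
F(Y, r) = -8 (F(Y, r) = -8 + (⅓)*0 = -8 + 0 = -8)
u(V, B) = 7 (u(V, B) = 2 + 5 = 7)
D(J, R) = 21*R (D(J, R) = (7*3)*R = 21*R)
D(n, F(3, -2))*829 = (21*(-8))*829 = -168*829 = -139272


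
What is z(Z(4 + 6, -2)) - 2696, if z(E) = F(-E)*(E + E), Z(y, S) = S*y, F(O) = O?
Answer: -3496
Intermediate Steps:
z(E) = -2*E² (z(E) = (-E)*(E + E) = (-E)*(2*E) = -2*E²)
z(Z(4 + 6, -2)) - 2696 = -2*4*(4 + 6)² - 2696 = -2*(-2*10)² - 2696 = -2*(-20)² - 2696 = -2*400 - 2696 = -800 - 2696 = -3496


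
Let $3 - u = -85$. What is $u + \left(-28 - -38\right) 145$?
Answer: $1538$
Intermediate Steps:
$u = 88$ ($u = 3 - -85 = 3 + 85 = 88$)
$u + \left(-28 - -38\right) 145 = 88 + \left(-28 - -38\right) 145 = 88 + \left(-28 + 38\right) 145 = 88 + 10 \cdot 145 = 88 + 1450 = 1538$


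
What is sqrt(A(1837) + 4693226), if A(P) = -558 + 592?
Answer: 2*sqrt(1173315) ≈ 2166.4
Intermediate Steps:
A(P) = 34
sqrt(A(1837) + 4693226) = sqrt(34 + 4693226) = sqrt(4693260) = 2*sqrt(1173315)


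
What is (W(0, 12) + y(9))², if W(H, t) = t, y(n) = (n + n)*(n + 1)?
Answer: 36864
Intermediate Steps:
y(n) = 2*n*(1 + n) (y(n) = (2*n)*(1 + n) = 2*n*(1 + n))
(W(0, 12) + y(9))² = (12 + 2*9*(1 + 9))² = (12 + 2*9*10)² = (12 + 180)² = 192² = 36864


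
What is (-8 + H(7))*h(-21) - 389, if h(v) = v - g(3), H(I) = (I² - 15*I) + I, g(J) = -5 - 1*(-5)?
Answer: 808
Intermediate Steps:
g(J) = 0 (g(J) = -5 + 5 = 0)
H(I) = I² - 14*I
h(v) = v (h(v) = v - 1*0 = v + 0 = v)
(-8 + H(7))*h(-21) - 389 = (-8 + 7*(-14 + 7))*(-21) - 389 = (-8 + 7*(-7))*(-21) - 389 = (-8 - 49)*(-21) - 389 = -57*(-21) - 389 = 1197 - 389 = 808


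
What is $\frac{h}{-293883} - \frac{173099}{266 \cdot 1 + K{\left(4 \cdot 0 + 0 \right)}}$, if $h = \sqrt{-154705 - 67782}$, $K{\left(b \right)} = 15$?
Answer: $- \frac{173099}{281} - \frac{i \sqrt{222487}}{293883} \approx -616.01 - 0.001605 i$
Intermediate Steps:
$h = i \sqrt{222487}$ ($h = \sqrt{-222487} = i \sqrt{222487} \approx 471.69 i$)
$\frac{h}{-293883} - \frac{173099}{266 \cdot 1 + K{\left(4 \cdot 0 + 0 \right)}} = \frac{i \sqrt{222487}}{-293883} - \frac{173099}{266 \cdot 1 + 15} = i \sqrt{222487} \left(- \frac{1}{293883}\right) - \frac{173099}{266 + 15} = - \frac{i \sqrt{222487}}{293883} - \frac{173099}{281} = - \frac{173099}{281} - \frac{i \sqrt{222487}}{293883}$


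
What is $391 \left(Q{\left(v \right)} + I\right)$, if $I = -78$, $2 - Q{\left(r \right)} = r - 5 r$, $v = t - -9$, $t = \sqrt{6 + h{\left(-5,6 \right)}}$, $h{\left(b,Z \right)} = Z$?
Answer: $-15640 + 3128 \sqrt{3} \approx -10222.0$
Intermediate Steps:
$t = 2 \sqrt{3}$ ($t = \sqrt{6 + 6} = \sqrt{12} = 2 \sqrt{3} \approx 3.4641$)
$v = 9 + 2 \sqrt{3}$ ($v = 2 \sqrt{3} - -9 = 2 \sqrt{3} + 9 = 9 + 2 \sqrt{3} \approx 12.464$)
$Q{\left(r \right)} = 2 + 4 r$ ($Q{\left(r \right)} = 2 - \left(r - 5 r\right) = 2 - - 4 r = 2 + 4 r$)
$391 \left(Q{\left(v \right)} + I\right) = 391 \left(\left(2 + 4 \left(9 + 2 \sqrt{3}\right)\right) - 78\right) = 391 \left(\left(2 + \left(36 + 8 \sqrt{3}\right)\right) - 78\right) = 391 \left(\left(38 + 8 \sqrt{3}\right) - 78\right) = 391 \left(-40 + 8 \sqrt{3}\right) = -15640 + 3128 \sqrt{3}$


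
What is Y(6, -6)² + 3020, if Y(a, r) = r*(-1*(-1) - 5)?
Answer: 3596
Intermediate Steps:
Y(a, r) = -4*r (Y(a, r) = r*(1 - 5) = r*(-4) = -4*r)
Y(6, -6)² + 3020 = (-4*(-6))² + 3020 = 24² + 3020 = 576 + 3020 = 3596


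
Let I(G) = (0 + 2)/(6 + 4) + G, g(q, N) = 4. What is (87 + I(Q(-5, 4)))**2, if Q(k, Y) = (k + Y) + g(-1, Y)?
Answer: 203401/25 ≈ 8136.0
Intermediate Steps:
Q(k, Y) = 4 + Y + k (Q(k, Y) = (k + Y) + 4 = (Y + k) + 4 = 4 + Y + k)
I(G) = 1/5 + G (I(G) = 2/10 + G = 2*(1/10) + G = 1/5 + G)
(87 + I(Q(-5, 4)))**2 = (87 + (1/5 + (4 + 4 - 5)))**2 = (87 + (1/5 + 3))**2 = (87 + 16/5)**2 = (451/5)**2 = 203401/25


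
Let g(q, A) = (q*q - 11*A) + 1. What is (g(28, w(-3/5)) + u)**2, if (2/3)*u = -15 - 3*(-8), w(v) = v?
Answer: 64818601/100 ≈ 6.4819e+5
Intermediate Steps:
g(q, A) = 1 + q**2 - 11*A (g(q, A) = (q**2 - 11*A) + 1 = 1 + q**2 - 11*A)
u = 27/2 (u = 3*(-15 - 3*(-8))/2 = 3*(-15 + 24)/2 = (3/2)*9 = 27/2 ≈ 13.500)
(g(28, w(-3/5)) + u)**2 = ((1 + 28**2 - (-33)/5) + 27/2)**2 = ((1 + 784 - (-33)/5) + 27/2)**2 = ((1 + 784 - 11*(-3/5)) + 27/2)**2 = ((1 + 784 + 33/5) + 27/2)**2 = (3958/5 + 27/2)**2 = (8051/10)**2 = 64818601/100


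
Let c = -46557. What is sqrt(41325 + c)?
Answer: 4*I*sqrt(327) ≈ 72.333*I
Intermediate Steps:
sqrt(41325 + c) = sqrt(41325 - 46557) = sqrt(-5232) = 4*I*sqrt(327)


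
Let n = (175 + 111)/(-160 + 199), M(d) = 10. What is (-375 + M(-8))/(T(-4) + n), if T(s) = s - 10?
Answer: 219/4 ≈ 54.750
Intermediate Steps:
n = 22/3 (n = 286/39 = 286*(1/39) = 22/3 ≈ 7.3333)
T(s) = -10 + s
(-375 + M(-8))/(T(-4) + n) = (-375 + 10)/((-10 - 4) + 22/3) = -365/(-14 + 22/3) = -365/(-20/3) = -365*(-3/20) = 219/4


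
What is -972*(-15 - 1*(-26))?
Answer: -10692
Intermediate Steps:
-972*(-15 - 1*(-26)) = -972*(-15 + 26) = -972*11 = -10692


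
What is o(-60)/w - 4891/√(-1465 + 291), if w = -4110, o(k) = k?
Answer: 2/137 + 4891*I*√1174/1174 ≈ 0.014599 + 142.75*I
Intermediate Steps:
o(-60)/w - 4891/√(-1465 + 291) = -60/(-4110) - 4891/√(-1465 + 291) = -60*(-1/4110) - 4891*(-I*√1174/1174) = 2/137 - 4891*(-I*√1174/1174) = 2/137 - (-4891)*I*√1174/1174 = 2/137 + 4891*I*√1174/1174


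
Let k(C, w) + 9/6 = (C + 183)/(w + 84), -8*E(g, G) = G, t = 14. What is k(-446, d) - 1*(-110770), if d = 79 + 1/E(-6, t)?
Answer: 251883887/2274 ≈ 1.1077e+5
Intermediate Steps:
E(g, G) = -G/8
d = 549/7 (d = 79 + 1/(-⅛*14) = 79 + 1/(-7/4) = 79 - 4/7 = 549/7 ≈ 78.429)
k(C, w) = -3/2 + (183 + C)/(84 + w) (k(C, w) = -3/2 + (C + 183)/(w + 84) = -3/2 + (183 + C)/(84 + w))
k(-446, d) - 1*(-110770) = (57 - 446 - 3/2*549/7)/(84 + 549/7) - 1*(-110770) = (57 - 446 - 1647/14)/(1137/7) + 110770 = (7/1137)*(-7093/14) + 110770 = -7093/2274 + 110770 = 251883887/2274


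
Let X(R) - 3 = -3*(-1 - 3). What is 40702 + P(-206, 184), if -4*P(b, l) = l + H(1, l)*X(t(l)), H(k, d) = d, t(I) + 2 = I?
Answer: 39966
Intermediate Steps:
t(I) = -2 + I
X(R) = 15 (X(R) = 3 - 3*(-1 - 3) = 3 - 3*(-4) = 3 + 12 = 15)
P(b, l) = -4*l (P(b, l) = -(l + l*15)/4 = -(l + 15*l)/4 = -4*l)
40702 + P(-206, 184) = 40702 - 4*184 = 40702 - 736 = 39966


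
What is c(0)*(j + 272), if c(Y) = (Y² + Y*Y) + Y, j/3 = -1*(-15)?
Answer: 0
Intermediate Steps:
j = 45 (j = 3*(-1*(-15)) = 3*15 = 45)
c(Y) = Y + 2*Y² (c(Y) = (Y² + Y²) + Y = 2*Y² + Y = Y + 2*Y²)
c(0)*(j + 272) = (0*(1 + 2*0))*(45 + 272) = (0*(1 + 0))*317 = (0*1)*317 = 0*317 = 0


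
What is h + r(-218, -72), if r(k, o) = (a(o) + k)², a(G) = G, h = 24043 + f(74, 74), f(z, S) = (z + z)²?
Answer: 130047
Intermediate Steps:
f(z, S) = 4*z² (f(z, S) = (2*z)² = 4*z²)
h = 45947 (h = 24043 + 4*74² = 24043 + 4*5476 = 24043 + 21904 = 45947)
r(k, o) = (k + o)² (r(k, o) = (o + k)² = (k + o)²)
h + r(-218, -72) = 45947 + (-218 - 72)² = 45947 + (-290)² = 45947 + 84100 = 130047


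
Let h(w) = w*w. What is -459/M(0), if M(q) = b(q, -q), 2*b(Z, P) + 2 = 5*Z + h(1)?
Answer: 918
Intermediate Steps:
h(w) = w²
b(Z, P) = -½ + 5*Z/2 (b(Z, P) = -1 + (5*Z + 1²)/2 = -1 + (5*Z + 1)/2 = -1 + (1 + 5*Z)/2 = -1 + (½ + 5*Z/2) = -½ + 5*Z/2)
M(q) = -½ + 5*q/2
-459/M(0) = -459/(-½ + (5/2)*0) = -459/(-½ + 0) = -459/(-½) = -459*(-2) = 918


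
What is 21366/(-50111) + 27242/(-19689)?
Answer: -1785799036/986635479 ≈ -1.8100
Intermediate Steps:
21366/(-50111) + 27242/(-19689) = 21366*(-1/50111) + 27242*(-1/19689) = -21366/50111 - 27242/19689 = -1785799036/986635479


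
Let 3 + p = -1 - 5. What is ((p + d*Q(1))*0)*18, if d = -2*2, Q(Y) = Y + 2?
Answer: 0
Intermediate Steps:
Q(Y) = 2 + Y
d = -4
p = -9 (p = -3 + (-1 - 5) = -3 - 6 = -9)
((p + d*Q(1))*0)*18 = ((-9 - 4*(2 + 1))*0)*18 = ((-9 - 4*3)*0)*18 = ((-9 - 12)*0)*18 = -21*0*18 = 0*18 = 0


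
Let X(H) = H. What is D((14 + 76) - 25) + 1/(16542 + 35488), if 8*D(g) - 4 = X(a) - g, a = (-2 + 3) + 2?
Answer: -754433/104060 ≈ -7.2500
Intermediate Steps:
a = 3 (a = 1 + 2 = 3)
D(g) = 7/8 - g/8 (D(g) = ½ + (3 - g)/8 = ½ + (3/8 - g/8) = 7/8 - g/8)
D((14 + 76) - 25) + 1/(16542 + 35488) = (7/8 - ((14 + 76) - 25)/8) + 1/(16542 + 35488) = (7/8 - (90 - 25)/8) + 1/52030 = (7/8 - ⅛*65) + 1/52030 = (7/8 - 65/8) + 1/52030 = -29/4 + 1/52030 = -754433/104060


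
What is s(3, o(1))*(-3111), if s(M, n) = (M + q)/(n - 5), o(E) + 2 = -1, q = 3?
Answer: 9333/4 ≈ 2333.3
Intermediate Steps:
o(E) = -3 (o(E) = -2 - 1 = -3)
s(M, n) = (3 + M)/(-5 + n) (s(M, n) = (M + 3)/(n - 5) = (3 + M)/(-5 + n))
s(3, o(1))*(-3111) = ((3 + 3)/(-5 - 3))*(-3111) = (6/(-8))*(-3111) = -⅛*6*(-3111) = -¾*(-3111) = 9333/4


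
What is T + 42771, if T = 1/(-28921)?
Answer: 1236980090/28921 ≈ 42771.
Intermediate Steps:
T = -1/28921 ≈ -3.4577e-5
T + 42771 = -1/28921 + 42771 = 1236980090/28921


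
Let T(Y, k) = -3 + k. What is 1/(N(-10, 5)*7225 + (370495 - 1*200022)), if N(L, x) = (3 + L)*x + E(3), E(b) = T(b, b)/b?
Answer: -1/82402 ≈ -1.2136e-5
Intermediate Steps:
E(b) = (-3 + b)/b
N(L, x) = x*(3 + L) (N(L, x) = (3 + L)*x + (-3 + 3)/3 = x*(3 + L) + (⅓)*0 = x*(3 + L) + 0 = x*(3 + L))
1/(N(-10, 5)*7225 + (370495 - 1*200022)) = 1/((5*(3 - 10))*7225 + (370495 - 1*200022)) = 1/((5*(-7))*7225 + (370495 - 200022)) = 1/(-35*7225 + 170473) = 1/(-252875 + 170473) = 1/(-82402) = -1/82402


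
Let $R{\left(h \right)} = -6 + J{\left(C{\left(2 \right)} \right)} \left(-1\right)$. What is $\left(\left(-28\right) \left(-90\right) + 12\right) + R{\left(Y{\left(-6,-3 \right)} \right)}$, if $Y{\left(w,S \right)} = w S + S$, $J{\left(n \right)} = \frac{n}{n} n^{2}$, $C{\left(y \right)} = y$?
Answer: $2522$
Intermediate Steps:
$J{\left(n \right)} = n^{2}$ ($J{\left(n \right)} = 1 n^{2} = n^{2}$)
$Y{\left(w,S \right)} = S + S w$ ($Y{\left(w,S \right)} = S w + S = S + S w$)
$R{\left(h \right)} = -10$ ($R{\left(h \right)} = -6 + 2^{2} \left(-1\right) = -6 + 4 \left(-1\right) = -6 - 4 = -10$)
$\left(\left(-28\right) \left(-90\right) + 12\right) + R{\left(Y{\left(-6,-3 \right)} \right)} = \left(\left(-28\right) \left(-90\right) + 12\right) - 10 = \left(2520 + 12\right) - 10 = 2532 - 10 = 2522$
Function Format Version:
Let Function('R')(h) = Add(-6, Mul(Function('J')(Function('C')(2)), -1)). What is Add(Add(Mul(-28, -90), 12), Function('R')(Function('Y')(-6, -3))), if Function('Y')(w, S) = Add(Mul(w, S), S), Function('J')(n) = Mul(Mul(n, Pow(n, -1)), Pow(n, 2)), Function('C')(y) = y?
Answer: 2522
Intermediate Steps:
Function('J')(n) = Pow(n, 2) (Function('J')(n) = Mul(1, Pow(n, 2)) = Pow(n, 2))
Function('Y')(w, S) = Add(S, Mul(S, w)) (Function('Y')(w, S) = Add(Mul(S, w), S) = Add(S, Mul(S, w)))
Function('R')(h) = -10 (Function('R')(h) = Add(-6, Mul(Pow(2, 2), -1)) = Add(-6, Mul(4, -1)) = Add(-6, -4) = -10)
Add(Add(Mul(-28, -90), 12), Function('R')(Function('Y')(-6, -3))) = Add(Add(Mul(-28, -90), 12), -10) = Add(Add(2520, 12), -10) = Add(2532, -10) = 2522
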